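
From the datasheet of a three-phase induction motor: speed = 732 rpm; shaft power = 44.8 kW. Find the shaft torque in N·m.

584 N·m

ω = 2π × 732/60 = 76.65 rad/s
τ = P/ω = 44800/76.65 = 584 N·m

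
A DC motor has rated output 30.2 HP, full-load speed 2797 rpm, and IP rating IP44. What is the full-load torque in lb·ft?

P_out = 30.2 × 746 = 22529 W
ω = 2π × 2797/60 = 292.9 rad/s
τ = P_out/ω = 22529/292.9 = 76.92 N·m
In lb·ft: 76.92/1.356 = 56.7 lb·ft

56.7 lb·ft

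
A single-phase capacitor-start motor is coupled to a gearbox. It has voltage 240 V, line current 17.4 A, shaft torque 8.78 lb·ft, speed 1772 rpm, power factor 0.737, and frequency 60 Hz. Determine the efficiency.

71.8 %

τ = 8.78 lb·ft × 1.356 = 11.91 N·m
ω = 2π × 1772/60 = 185.6 rad/s; P_out = τω = 11.91 × 185.6 = 2210 W
P_in = V·I·cosφ = 240 × 17.4 × 0.737 = 3078 W
η = P_out / P_in = 2210 / 3078 = 0.718 = 71.8%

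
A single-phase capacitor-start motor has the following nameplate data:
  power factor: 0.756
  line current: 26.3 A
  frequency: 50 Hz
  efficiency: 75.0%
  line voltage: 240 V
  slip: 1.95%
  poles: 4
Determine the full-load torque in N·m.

P_in = V·I·cosφ = 240 × 26.3 × 0.756 = 4772 W
P_out = η·P_in = 0.75 × 4772 = 3579 W
n_s = 120×50/4 = 1500 rpm; n = 1500×(1−0.0195) = 1471 rpm
ω = 2π×1471/60 = 154 rad/s
τ = P_out/ω = 3579/154 = 23.2 N·m

23.2 N·m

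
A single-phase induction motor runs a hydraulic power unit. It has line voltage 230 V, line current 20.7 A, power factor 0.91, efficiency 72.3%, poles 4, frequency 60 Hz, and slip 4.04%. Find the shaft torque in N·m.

17.3 N·m

P_in = V·I·cosφ = 230 × 20.7 × 0.91 = 4333 W
P_out = η·P_in = 0.723 × 4333 = 3133 W
n_s = 120×60/4 = 1800 rpm; n = 1800×(1−0.0404) = 1727 rpm
ω = 2π×1727/60 = 180.9 rad/s
τ = P_out/ω = 3133/180.9 = 17.3 N·m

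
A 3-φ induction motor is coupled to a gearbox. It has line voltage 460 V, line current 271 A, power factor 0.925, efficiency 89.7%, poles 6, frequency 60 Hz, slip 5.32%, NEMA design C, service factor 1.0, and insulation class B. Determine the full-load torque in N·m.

P_in = √3·V·I·cosφ = 1.732 × 460 × 271 × 0.925 = 199718 W
P_out = η·P_in = 0.897 × 199718 = 179147 W
n_s = 120×60/6 = 1200 rpm; n = 1200×(1−0.0532) = 1136 rpm
ω = 2π×1136/60 = 119 rad/s
τ = P_out/ω = 179147/119 = 1510 N·m

1510 N·m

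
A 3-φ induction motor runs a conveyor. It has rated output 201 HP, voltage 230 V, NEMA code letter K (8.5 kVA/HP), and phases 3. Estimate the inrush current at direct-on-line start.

S_LR = 8.5 × 201 = 1708.5 kVA
I_LR = S_LR/(√3·V_L) = 1708500/(1.732×230) = 4290 A

4290 A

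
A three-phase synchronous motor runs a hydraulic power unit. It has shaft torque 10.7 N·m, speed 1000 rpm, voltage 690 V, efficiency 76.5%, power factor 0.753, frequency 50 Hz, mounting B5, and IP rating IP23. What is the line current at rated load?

ω = 2π×1000/60 = 104.7 rad/s; P_out = τω = 10.7 × 104.7 = 1120 W
P_in = P_out / η = 1120 / 0.765 = 1464 W
I_L = P_in / (√3·V_L·cosφ) = 1464 / (1.732 × 690 × 0.753) = 1.63 A

1.63 A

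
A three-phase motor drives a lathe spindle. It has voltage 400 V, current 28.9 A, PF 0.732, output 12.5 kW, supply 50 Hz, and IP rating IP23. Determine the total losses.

P_in = √3·V·I·cosφ = 1.732×400×28.9×0.732 = 14656 W
P_out = 12500 W
Losses = P_in − P_out = 14656 − 12500 = 2156 W

2.16 kW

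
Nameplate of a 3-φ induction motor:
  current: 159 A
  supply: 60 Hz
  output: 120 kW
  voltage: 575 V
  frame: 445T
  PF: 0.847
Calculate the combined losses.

P_in = √3·V·I·cosφ = 1.732×575×159×0.847 = 134121 W
P_out = 120000 W
Losses = P_in − P_out = 134121 − 120000 = 14121 W

14100 W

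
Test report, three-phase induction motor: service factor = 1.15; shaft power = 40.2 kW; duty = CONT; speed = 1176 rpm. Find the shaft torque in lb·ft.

ω = 2π × 1176/60 = 123.2 rad/s
τ = P/ω = 40200/123.2 = 326.3 N·m
In lb·ft: 326.3/1.356 = 241 lb·ft

241 lb·ft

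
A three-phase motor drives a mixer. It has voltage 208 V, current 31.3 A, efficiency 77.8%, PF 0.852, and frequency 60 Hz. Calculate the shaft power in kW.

7.47 kW

P_in = √3·V·I·cosφ = 1.732 × 208 × 31.3 × 0.852 = 9607 W
P_out = η·P_in = 0.778 × 9607 = 7474 W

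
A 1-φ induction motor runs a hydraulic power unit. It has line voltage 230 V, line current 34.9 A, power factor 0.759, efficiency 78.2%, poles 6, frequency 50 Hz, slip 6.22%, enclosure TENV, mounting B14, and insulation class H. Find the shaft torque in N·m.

48.5 N·m

P_in = V·I·cosφ = 230 × 34.9 × 0.759 = 6092 W
P_out = η·P_in = 0.782 × 6092 = 4764 W
n_s = 120×50/6 = 1000 rpm; n = 1000×(1−0.0622) = 938 rpm
ω = 2π×938/60 = 98.23 rad/s
τ = P_out/ω = 4764/98.23 = 48.5 N·m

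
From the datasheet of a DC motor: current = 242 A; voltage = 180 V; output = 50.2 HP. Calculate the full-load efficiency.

86.0 %

P_out = 50.2 × 746 = 37449 W
P_in = V·I = 180 × 242 = 43560 W
η = P_out / P_in = 37449 / 43560 = 0.860 = 86.0%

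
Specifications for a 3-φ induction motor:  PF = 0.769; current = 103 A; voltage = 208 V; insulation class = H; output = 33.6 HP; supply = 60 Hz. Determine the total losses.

3470 W

P_in = √3·V·I·cosφ = 1.732×208×103×0.769 = 28535 W
P_out = 33.6×746 = 25066 W
Losses = P_in − P_out = 28535 − 25066 = 3469 W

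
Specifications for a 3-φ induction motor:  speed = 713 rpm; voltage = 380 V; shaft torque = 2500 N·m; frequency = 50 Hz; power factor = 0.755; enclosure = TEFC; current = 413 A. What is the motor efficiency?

ω = 2π × 713/60 = 74.67 rad/s; P_out = τω = 2500 × 74.67 = 186675 W
P_in = √3·V_L·I_L·cosφ = 1.732 × 380 × 413 × 0.755 = 205224 W
η = P_out / P_in = 186675 / 205224 = 0.910 = 91.0%

91.0 %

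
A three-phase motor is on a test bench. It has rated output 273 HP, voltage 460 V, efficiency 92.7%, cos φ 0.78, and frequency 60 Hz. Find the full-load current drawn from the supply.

354 A

P_out = 273 × 746 = 203658 W
P_in = P_out / η = 203658 / 0.927 = 219696 W
I_L = P_in / (√3·V_L·cosφ) = 219696 / (1.732 × 460 × 0.78) = 354 A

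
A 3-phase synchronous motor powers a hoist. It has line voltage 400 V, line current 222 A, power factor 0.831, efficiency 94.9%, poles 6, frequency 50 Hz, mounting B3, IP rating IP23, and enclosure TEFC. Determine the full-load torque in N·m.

P_in = √3·V·I·cosφ = 1.732 × 400 × 222 × 0.831 = 127809 W
P_out = η·P_in = 0.949 × 127809 = 121291 W
n = n_s = 120×50/6 = 1000 rpm (synchronous)
ω = 2π×1000/60 = 104.7 rad/s
τ = P_out/ω = 121291/104.7 = 1160 N·m

1160 N·m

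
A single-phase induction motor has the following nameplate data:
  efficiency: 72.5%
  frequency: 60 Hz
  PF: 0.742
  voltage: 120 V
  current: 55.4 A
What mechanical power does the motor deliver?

3.58 kW

P_in = V·I·cosφ = 120 × 55.4 × 0.742 = 4933 W
P_out = η·P_in = 0.725 × 4933 = 3576 W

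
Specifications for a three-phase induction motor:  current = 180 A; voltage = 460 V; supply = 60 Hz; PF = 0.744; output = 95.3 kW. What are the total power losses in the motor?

11.4 kW

P_in = √3·V·I·cosφ = 1.732×460×180×0.744 = 106697 W
P_out = 95300 W
Losses = P_in − P_out = 106697 − 95300 = 11397 W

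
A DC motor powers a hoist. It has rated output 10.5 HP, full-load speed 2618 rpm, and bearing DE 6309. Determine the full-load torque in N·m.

28.6 N·m

P_out = 10.5 × 746 = 7833 W
ω = 2π × 2618/60 = 274.2 rad/s
τ = P_out/ω = 7833/274.2 = 28.6 N·m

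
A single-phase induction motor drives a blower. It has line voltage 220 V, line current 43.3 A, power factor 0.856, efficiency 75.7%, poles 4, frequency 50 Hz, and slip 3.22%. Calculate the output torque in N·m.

P_in = V·I·cosφ = 220 × 43.3 × 0.856 = 8154 W
P_out = η·P_in = 0.757 × 8154 = 6173 W
n_s = 120×50/4 = 1500 rpm; n = 1500×(1−0.0322) = 1452 rpm
ω = 2π×1452/60 = 152.1 rad/s
τ = P_out/ω = 6173/152.1 = 40.6 N·m

40.6 N·m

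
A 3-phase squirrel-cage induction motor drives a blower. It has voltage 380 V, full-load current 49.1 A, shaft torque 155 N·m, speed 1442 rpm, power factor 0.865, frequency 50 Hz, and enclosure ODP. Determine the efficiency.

83.7 %

ω = 2π × 1442/60 = 151 rad/s; P_out = τω = 155 × 151 = 23405 W
P_in = √3·V_L·I_L·cosφ = 1.732 × 380 × 49.1 × 0.865 = 27953 W
η = P_out / P_in = 23405 / 27953 = 0.837 = 83.7%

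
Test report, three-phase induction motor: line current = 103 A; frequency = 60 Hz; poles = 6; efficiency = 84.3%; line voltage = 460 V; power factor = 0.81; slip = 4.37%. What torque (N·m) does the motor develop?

P_in = √3·V·I·cosφ = 1.732 × 460 × 103 × 0.81 = 66470 W
P_out = η·P_in = 0.843 × 66470 = 56034 W
n_s = 120×60/6 = 1200 rpm; n = 1200×(1−0.0437) = 1148 rpm
ω = 2π×1148/60 = 120.2 rad/s
τ = P_out/ω = 56034/120.2 = 466 N·m

466 N·m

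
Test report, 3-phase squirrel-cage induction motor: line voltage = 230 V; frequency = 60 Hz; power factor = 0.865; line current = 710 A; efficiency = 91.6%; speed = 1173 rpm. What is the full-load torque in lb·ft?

P_in = √3·V·I·cosφ = 1.732 × 230 × 710 × 0.865 = 244653 W
P_out = η·P_in = 0.916 × 244653 = 224102 W
n = 1173 rpm
ω = 2π×1173/60 = 122.8 rad/s
τ = P_out/ω = 224102/122.8 = 1825 N·m
In lb·ft: 1825/1.356 = 1350 lb·ft

1350 lb·ft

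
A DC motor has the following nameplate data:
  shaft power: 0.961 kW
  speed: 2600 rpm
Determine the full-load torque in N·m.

3.53 N·m

ω = 2π × 2600/60 = 272.3 rad/s
τ = P/ω = 961/272.3 = 3.53 N·m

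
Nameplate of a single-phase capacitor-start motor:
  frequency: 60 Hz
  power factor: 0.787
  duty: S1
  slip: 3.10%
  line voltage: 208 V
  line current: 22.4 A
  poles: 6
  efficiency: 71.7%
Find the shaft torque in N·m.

21.6 N·m

P_in = V·I·cosφ = 208 × 22.4 × 0.787 = 3667 W
P_out = η·P_in = 0.717 × 3667 = 2629 W
n_s = 120×60/6 = 1200 rpm; n = 1200×(1−0.031) = 1163 rpm
ω = 2π×1163/60 = 121.8 rad/s
τ = P_out/ω = 2629/121.8 = 21.6 N·m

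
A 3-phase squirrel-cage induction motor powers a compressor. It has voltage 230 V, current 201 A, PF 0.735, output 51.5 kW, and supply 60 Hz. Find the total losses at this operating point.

P_in = √3·V·I·cosφ = 1.732×230×201×0.735 = 58852 W
P_out = 51500 W
Losses = P_in − P_out = 58852 − 51500 = 7352 W

7.35 kW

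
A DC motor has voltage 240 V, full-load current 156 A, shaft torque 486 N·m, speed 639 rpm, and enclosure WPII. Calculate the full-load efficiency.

86.9 %

ω = 2π × 639/60 = 66.92 rad/s; P_out = τω = 486 × 66.92 = 32523 W
P_in = V·I = 240 × 156 = 37440 W
η = P_out / P_in = 32523 / 37440 = 0.869 = 86.9%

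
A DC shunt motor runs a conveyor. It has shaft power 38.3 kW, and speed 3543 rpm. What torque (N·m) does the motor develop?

ω = 2π × 3543/60 = 371 rad/s
τ = P/ω = 38300/371 = 103 N·m

103 N·m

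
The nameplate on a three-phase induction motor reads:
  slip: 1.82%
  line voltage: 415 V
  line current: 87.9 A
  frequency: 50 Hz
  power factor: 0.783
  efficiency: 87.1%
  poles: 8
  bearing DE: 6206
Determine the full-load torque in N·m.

P_in = √3·V·I·cosφ = 1.732 × 415 × 87.9 × 0.783 = 49471 W
P_out = η·P_in = 0.871 × 49471 = 43089 W
n_s = 120×50/8 = 750 rpm; n = 750×(1−0.0182) = 736 rpm
ω = 2π×736/60 = 77.07 rad/s
τ = P_out/ω = 43089/77.07 = 559 N·m

559 N·m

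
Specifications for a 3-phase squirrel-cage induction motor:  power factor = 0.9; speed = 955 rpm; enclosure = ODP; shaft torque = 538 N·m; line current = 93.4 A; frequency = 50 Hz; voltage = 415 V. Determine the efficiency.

ω = 2π × 955/60 = 100 rad/s; P_out = τω = 538 × 100 = 53800 W
P_in = √3·V_L·I_L·cosφ = 1.732 × 415 × 93.4 × 0.9 = 60421 W
η = P_out / P_in = 53800 / 60421 = 0.890 = 89.0%

89.0 %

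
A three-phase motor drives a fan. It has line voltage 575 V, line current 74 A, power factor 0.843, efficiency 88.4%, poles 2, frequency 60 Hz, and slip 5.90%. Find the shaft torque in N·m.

155 N·m

P_in = √3·V·I·cosφ = 1.732 × 575 × 74 × 0.843 = 62126 W
P_out = η·P_in = 0.884 × 62126 = 54919 W
n_s = 120×60/2 = 3600 rpm; n = 3600×(1−0.059) = 3388 rpm
ω = 2π×3388/60 = 354.8 rad/s
τ = P_out/ω = 54919/354.8 = 155 N·m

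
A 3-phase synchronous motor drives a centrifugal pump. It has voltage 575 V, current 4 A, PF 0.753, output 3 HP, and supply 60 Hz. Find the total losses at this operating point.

762 W

P_in = √3·V·I·cosφ = 1.732×575×4×0.753 = 3000 W
P_out = 3×746 = 2238 W
Losses = P_in − P_out = 3000 − 2238 = 762 W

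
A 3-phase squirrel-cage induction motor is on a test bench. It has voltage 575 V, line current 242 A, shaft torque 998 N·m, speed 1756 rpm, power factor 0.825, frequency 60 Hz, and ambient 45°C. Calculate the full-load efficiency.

ω = 2π × 1756/60 = 183.9 rad/s; P_out = τω = 998 × 183.9 = 183532 W
P_in = √3·V_L·I_L·cosφ = 1.732 × 575 × 242 × 0.825 = 198831 W
η = P_out / P_in = 183532 / 198831 = 0.923 = 92.3%

92.3 %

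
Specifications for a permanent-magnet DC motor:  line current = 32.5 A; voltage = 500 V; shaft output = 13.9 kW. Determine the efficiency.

P_out = 13.9 kW = 13900 W
P_in = V·I = 500 × 32.5 = 16250 W
η = P_out / P_in = 13900 / 16250 = 0.855 = 85.5%

85.5 %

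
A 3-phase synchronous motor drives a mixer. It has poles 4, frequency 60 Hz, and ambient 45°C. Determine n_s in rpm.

n_s = 120f/p = 120×60/4 = 1800 rpm

1800 rpm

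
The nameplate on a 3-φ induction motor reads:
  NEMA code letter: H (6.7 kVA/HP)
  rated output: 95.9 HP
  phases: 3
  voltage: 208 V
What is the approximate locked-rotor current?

1780 A

S_LR = 6.7 × 95.9 = 642.53 kVA
I_LR = S_LR/(√3·V_L) = 642530/(1.732×208) = 1780 A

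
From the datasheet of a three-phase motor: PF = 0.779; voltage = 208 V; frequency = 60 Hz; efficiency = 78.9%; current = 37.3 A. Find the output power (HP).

P_in = √3·V·I·cosφ = 1.732 × 208 × 37.3 × 0.779 = 10468 W
P_out = η·P_in = 0.789 × 10468 = 8259 W
= 8259/746 = 11.1 HP

11.1 HP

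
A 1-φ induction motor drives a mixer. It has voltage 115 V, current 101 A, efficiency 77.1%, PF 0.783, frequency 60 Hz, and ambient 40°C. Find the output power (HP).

P_in = V·I·cosφ = 115 × 101 × 0.783 = 9095 W
P_out = η·P_in = 0.771 × 9095 = 7012 W
= 7012/746 = 9.4 HP

9.4 HP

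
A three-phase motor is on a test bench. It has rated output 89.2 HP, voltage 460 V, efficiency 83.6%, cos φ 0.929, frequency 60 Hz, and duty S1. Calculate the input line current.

108 A

P_out = 89.2 × 746 = 66543 W
P_in = P_out / η = 66543 / 0.836 = 79597 W
I_L = P_in / (√3·V_L·cosφ) = 79597 / (1.732 × 460 × 0.929) = 108 A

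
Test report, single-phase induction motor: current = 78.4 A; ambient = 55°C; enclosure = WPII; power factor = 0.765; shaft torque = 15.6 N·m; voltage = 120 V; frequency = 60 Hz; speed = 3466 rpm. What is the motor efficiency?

ω = 2π × 3466/60 = 363 rad/s; P_out = τω = 15.6 × 363 = 5663 W
P_in = V·I·cosφ = 120 × 78.4 × 0.765 = 7197 W
η = P_out / P_in = 5663 / 7197 = 0.787 = 78.7%

78.7 %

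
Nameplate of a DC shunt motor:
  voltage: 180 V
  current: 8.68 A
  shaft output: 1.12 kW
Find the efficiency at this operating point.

P_out = 1.12 kW = 1120 W
P_in = V·I = 180 × 8.68 = 1562 W
η = P_out / P_in = 1120 / 1562 = 0.717 = 71.7%

71.7 %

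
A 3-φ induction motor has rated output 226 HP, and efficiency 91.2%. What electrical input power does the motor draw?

185 kW

P_out = 226 × 746 = 168596 W
P_in = P_out/η = 168596/0.912 = 184864 W = 185 kW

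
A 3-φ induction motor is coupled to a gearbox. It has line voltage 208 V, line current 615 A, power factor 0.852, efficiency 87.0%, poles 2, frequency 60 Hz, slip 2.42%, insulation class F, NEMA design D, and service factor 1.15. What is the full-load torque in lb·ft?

P_in = √3·V·I·cosφ = 1.732 × 208 × 615 × 0.852 = 188767 W
P_out = η·P_in = 0.87 × 188767 = 164227 W
n_s = 120×60/2 = 3600 rpm; n = 3600×(1−0.0242) = 3513 rpm
ω = 2π×3513/60 = 367.9 rad/s
τ = P_out/ω = 164227/367.9 = 446.4 N·m
In lb·ft: 446.4/1.356 = 329 lb·ft

329 lb·ft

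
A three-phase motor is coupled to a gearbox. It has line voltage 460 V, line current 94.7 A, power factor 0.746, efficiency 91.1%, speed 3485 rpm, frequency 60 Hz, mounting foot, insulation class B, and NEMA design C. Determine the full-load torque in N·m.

P_in = √3·V·I·cosφ = 1.732 × 460 × 94.7 × 0.746 = 56285 W
P_out = η·P_in = 0.911 × 56285 = 51276 W
n = 3485 rpm
ω = 2π×3485/60 = 364.9 rad/s
τ = P_out/ω = 51276/364.9 = 141 N·m

141 N·m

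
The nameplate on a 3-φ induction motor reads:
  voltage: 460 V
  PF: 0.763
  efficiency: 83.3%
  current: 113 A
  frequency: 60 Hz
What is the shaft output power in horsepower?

76.7 HP

P_in = √3·V·I·cosφ = 1.732 × 460 × 113 × 0.763 = 68692 W
P_out = η·P_in = 0.833 × 68692 = 57220 W
= 57220/746 = 76.7 HP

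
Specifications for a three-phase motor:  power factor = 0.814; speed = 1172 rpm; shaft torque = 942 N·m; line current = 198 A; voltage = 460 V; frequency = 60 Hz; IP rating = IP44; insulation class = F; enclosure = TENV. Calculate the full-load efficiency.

ω = 2π × 1172/60 = 122.7 rad/s; P_out = τω = 942 × 122.7 = 115583 W
P_in = √3·V_L·I_L·cosφ = 1.732 × 460 × 198 × 0.814 = 128409 W
η = P_out / P_in = 115583 / 128409 = 0.900 = 90.0%

90.0 %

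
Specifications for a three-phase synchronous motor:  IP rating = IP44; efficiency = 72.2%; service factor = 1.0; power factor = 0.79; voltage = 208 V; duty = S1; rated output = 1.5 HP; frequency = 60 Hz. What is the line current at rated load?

5.45 A

P_out = 1.5 × 746 = 1119 W
P_in = P_out / η = 1119 / 0.722 = 1550 W
I_L = P_in / (√3·V_L·cosφ) = 1550 / (1.732 × 208 × 0.79) = 5.45 A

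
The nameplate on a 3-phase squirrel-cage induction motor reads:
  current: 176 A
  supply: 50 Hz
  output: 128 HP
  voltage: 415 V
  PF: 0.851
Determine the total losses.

P_in = √3·V·I·cosφ = 1.732×415×176×0.851 = 107656 W
P_out = 128×746 = 95488 W
Losses = P_in − P_out = 107656 − 95488 = 12168 W

12200 W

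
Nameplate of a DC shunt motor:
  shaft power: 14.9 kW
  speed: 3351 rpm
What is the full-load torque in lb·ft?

31.3 lb·ft

ω = 2π × 3351/60 = 350.9 rad/s
τ = P/ω = 14900/350.9 = 42.46 N·m
In lb·ft: 42.46/1.356 = 31.3 lb·ft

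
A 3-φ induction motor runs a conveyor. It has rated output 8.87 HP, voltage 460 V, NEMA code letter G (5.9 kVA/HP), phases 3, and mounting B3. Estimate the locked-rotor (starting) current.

65.7 A

S_LR = 5.9 × 8.87 = 52.333 kVA
I_LR = S_LR/(√3·V_L) = 52333/(1.732×460) = 65.7 A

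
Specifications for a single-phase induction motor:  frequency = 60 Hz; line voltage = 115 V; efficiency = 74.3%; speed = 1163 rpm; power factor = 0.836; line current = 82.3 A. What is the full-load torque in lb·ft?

P_in = V·I·cosφ = 115 × 82.3 × 0.836 = 7912 W
P_out = η·P_in = 0.743 × 7912 = 5879 W
n = 1163 rpm
ω = 2π×1163/60 = 121.8 rad/s
τ = P_out/ω = 5879/121.8 = 48.27 N·m
In lb·ft: 48.27/1.356 = 35.6 lb·ft

35.6 lb·ft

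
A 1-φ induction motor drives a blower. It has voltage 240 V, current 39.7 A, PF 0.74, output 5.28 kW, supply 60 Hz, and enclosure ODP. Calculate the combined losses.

1.77 kW

P_in = V·I·cosφ = 240×39.7×0.74 = 7051 W
P_out = 5280 W
Losses = P_in − P_out = 7051 − 5280 = 1771 W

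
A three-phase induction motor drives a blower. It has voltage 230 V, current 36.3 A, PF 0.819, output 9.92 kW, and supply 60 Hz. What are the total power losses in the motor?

P_in = √3·V·I·cosφ = 1.732×230×36.3×0.819 = 11843 W
P_out = 9920 W
Losses = P_in − P_out = 11843 − 9920 = 1923 W

1920 W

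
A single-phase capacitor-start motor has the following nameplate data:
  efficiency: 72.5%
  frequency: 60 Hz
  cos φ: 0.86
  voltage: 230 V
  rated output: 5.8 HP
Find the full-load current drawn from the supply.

P_out = 5.8 × 746 = 4327 W
P_in = P_out / η = 4327 / 0.725 = 5968 W
I = P_in / (V·cosφ) = 5968 / (230 × 0.86) = 30.2 A

30.2 A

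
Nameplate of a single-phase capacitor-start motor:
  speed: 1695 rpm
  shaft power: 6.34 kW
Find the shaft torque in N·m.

35.7 N·m

ω = 2π × 1695/60 = 177.5 rad/s
τ = P/ω = 6340/177.5 = 35.7 N·m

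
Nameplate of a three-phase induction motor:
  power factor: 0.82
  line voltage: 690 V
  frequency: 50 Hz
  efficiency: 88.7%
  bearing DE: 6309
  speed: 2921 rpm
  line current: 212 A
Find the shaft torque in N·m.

P_in = √3·V·I·cosφ = 1.732 × 690 × 212 × 0.82 = 207753 W
P_out = η·P_in = 0.887 × 207753 = 184277 W
n = 2921 rpm
ω = 2π×2921/60 = 305.9 rad/s
τ = P_out/ω = 184277/305.9 = 602 N·m

602 N·m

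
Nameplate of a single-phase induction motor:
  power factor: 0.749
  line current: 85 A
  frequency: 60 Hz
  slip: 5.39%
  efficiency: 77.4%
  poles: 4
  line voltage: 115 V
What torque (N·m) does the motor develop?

31.8 N·m

P_in = V·I·cosφ = 115 × 85 × 0.749 = 7321 W
P_out = η·P_in = 0.774 × 7321 = 5666 W
n_s = 120×60/4 = 1800 rpm; n = 1800×(1−0.0539) = 1703 rpm
ω = 2π×1703/60 = 178.3 rad/s
τ = P_out/ω = 5666/178.3 = 31.8 N·m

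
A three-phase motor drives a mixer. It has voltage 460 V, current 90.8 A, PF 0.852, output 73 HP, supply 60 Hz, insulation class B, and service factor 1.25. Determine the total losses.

7.18 kW

P_in = √3·V·I·cosφ = 1.732×460×90.8×0.852 = 61636 W
P_out = 73×746 = 54458 W
Losses = P_in − P_out = 61636 − 54458 = 7178 W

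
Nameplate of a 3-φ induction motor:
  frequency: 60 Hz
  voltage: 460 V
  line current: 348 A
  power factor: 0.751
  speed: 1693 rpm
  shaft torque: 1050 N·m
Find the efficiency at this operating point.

ω = 2π × 1693/60 = 177.3 rad/s; P_out = τω = 1050 × 177.3 = 186165 W
P_in = √3·V_L·I_L·cosφ = 1.732 × 460 × 348 × 0.751 = 208221 W
η = P_out / P_in = 186165 / 208221 = 0.894 = 89.4%

89.4 %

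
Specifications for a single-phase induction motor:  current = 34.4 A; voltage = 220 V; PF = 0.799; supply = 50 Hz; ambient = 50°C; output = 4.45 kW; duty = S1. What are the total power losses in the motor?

1600 W

P_in = V·I·cosφ = 220×34.4×0.799 = 6047 W
P_out = 4450 W
Losses = P_in − P_out = 6047 − 4450 = 1597 W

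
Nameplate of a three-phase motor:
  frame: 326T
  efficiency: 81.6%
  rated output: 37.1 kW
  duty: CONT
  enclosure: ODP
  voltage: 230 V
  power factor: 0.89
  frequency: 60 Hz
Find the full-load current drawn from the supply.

P_out = 37.1 kW = 37100 W
P_in = P_out / η = 37100 / 0.816 = 45466 W
I_L = P_in / (√3·V_L·cosφ) = 45466 / (1.732 × 230 × 0.89) = 128 A

128 A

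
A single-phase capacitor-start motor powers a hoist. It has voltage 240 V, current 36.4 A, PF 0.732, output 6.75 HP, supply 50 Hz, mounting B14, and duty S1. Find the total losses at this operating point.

P_in = V·I·cosφ = 240×36.4×0.732 = 6395 W
P_out = 6.75×746 = 5036 W
Losses = P_in − P_out = 6395 − 5036 = 1359 W

1.36 kW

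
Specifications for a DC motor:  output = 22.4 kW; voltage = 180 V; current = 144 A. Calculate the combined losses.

P_in = V·I = 180×144 = 25920 W
P_out = 22400 W
Losses = P_in − P_out = 25920 − 22400 = 3520 W

3.52 kW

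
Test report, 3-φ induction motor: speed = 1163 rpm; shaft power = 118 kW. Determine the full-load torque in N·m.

969 N·m

ω = 2π × 1163/60 = 121.8 rad/s
τ = P/ω = 118000/121.8 = 969 N·m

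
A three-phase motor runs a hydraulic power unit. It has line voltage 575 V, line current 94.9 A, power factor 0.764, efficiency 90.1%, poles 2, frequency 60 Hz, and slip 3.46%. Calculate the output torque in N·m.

P_in = √3·V·I·cosφ = 1.732 × 575 × 94.9 × 0.764 = 72206 W
P_out = η·P_in = 0.901 × 72206 = 65058 W
n_s = 120×60/2 = 3600 rpm; n = 3600×(1−0.0346) = 3475 rpm
ω = 2π×3475/60 = 363.9 rad/s
τ = P_out/ω = 65058/363.9 = 179 N·m

179 N·m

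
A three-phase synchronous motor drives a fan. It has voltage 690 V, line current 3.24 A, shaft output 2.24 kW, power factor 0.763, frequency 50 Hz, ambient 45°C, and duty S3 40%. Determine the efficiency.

75.8 %

P_out = 2.24 kW = 2240 W
P_in = √3·V_L·I_L·cosφ = 1.732 × 690 × 3.24 × 0.763 = 2954 W
η = P_out / P_in = 2240 / 2954 = 0.758 = 75.8%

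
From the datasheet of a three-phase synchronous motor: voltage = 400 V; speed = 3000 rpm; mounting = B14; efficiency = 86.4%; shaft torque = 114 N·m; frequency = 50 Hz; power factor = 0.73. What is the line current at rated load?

82 A

ω = 2π×3000/60 = 314.2 rad/s; P_out = τω = 114 × 314.2 = 35819 W
P_in = P_out / η = 35819 / 0.864 = 41457 W
I_L = P_in / (√3·V_L·cosφ) = 41457 / (1.732 × 400 × 0.73) = 82 A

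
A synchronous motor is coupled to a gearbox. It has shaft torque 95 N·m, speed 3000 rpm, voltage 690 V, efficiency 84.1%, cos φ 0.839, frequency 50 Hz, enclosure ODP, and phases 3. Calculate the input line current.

ω = 2π×3000/60 = 314.2 rad/s; P_out = τω = 95 × 314.2 = 29849 W
P_in = P_out / η = 29849 / 0.841 = 35492 W
I_L = P_in / (√3·V_L·cosφ) = 35492 / (1.732 × 690 × 0.839) = 35.4 A

35.4 A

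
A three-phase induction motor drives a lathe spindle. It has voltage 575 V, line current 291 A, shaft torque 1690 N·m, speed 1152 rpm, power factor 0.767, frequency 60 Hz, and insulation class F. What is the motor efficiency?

ω = 2π × 1152/60 = 120.6 rad/s; P_out = τω = 1690 × 120.6 = 203814 W
P_in = √3·V_L·I_L·cosφ = 1.732 × 575 × 291 × 0.767 = 222282 W
η = P_out / P_in = 203814 / 222282 = 0.917 = 91.7%

91.7 %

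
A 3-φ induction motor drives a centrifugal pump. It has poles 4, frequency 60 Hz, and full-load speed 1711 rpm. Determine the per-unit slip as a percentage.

4.94 %

n_s = 120f/p = 120×60/4 = 1800 rpm
s = (n_s − n)/n_s = (1800 − 1711)/1800 = 0.0494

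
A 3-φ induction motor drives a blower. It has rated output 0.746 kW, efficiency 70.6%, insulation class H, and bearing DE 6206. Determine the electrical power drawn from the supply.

P_out = 746 W
P_in = P_out/η = 746/0.706 = 1057 W = 1.06 kW

1.06 kW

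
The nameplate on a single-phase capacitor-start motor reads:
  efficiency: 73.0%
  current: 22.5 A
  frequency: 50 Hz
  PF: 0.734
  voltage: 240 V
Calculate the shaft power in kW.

2.89 kW

P_in = V·I·cosφ = 240 × 22.5 × 0.734 = 3964 W
P_out = η·P_in = 0.73 × 3964 = 2894 W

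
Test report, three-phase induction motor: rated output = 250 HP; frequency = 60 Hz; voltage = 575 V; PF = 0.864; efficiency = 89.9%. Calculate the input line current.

P_out = 250 × 746 = 186500 W
P_in = P_out / η = 186500 / 0.899 = 207453 W
I_L = P_in / (√3·V_L·cosφ) = 207453 / (1.732 × 575 × 0.864) = 241 A

241 A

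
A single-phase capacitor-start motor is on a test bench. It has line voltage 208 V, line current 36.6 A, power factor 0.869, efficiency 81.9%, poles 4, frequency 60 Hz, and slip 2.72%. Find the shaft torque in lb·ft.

P_in = V·I·cosφ = 208 × 36.6 × 0.869 = 6616 W
P_out = η·P_in = 0.819 × 6616 = 5419 W
n_s = 120×60/4 = 1800 rpm; n = 1800×(1−0.0272) = 1751 rpm
ω = 2π×1751/60 = 183.4 rad/s
τ = P_out/ω = 5419/183.4 = 29.55 N·m
In lb·ft: 29.55/1.356 = 21.8 lb·ft

21.8 lb·ft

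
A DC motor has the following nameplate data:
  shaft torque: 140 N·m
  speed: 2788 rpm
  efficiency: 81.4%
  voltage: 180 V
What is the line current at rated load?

ω = 2π×2788/60 = 292 rad/s; P_out = τω = 140 × 292 = 40880 W
P_in = P_out / η = 40880 / 0.814 = 50221 W
I = P_in / V = 50221 / 180 = 279 A

279 A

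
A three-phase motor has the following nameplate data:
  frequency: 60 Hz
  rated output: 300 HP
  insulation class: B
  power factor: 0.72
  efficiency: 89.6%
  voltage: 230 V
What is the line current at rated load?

871 A

P_out = 300 × 746 = 223800 W
P_in = P_out / η = 223800 / 0.896 = 249777 W
I_L = P_in / (√3·V_L·cosφ) = 249777 / (1.732 × 230 × 0.72) = 871 A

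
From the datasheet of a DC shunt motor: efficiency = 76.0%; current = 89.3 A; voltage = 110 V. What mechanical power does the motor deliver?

7.47 kW

P_in = V·I = 110 × 89.3 = 9823 W
P_out = η·P_in = 0.76 × 9823 = 7465 W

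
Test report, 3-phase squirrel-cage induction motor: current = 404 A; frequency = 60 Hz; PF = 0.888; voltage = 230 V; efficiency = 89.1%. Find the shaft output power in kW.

127 kW

P_in = √3·V·I·cosφ = 1.732 × 230 × 404 × 0.888 = 142912 W
P_out = η·P_in = 0.891 × 142912 = 127335 W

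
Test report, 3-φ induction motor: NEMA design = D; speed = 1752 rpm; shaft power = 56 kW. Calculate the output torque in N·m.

305 N·m

ω = 2π × 1752/60 = 183.5 rad/s
τ = P/ω = 56000/183.5 = 305 N·m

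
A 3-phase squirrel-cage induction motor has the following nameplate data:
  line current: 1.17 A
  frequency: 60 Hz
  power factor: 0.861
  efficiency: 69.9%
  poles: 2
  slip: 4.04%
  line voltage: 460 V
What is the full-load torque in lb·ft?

P_in = √3·V·I·cosφ = 1.732 × 460 × 1.17 × 0.861 = 803 W
P_out = η·P_in = 0.699 × 803 = 561 W
n_s = 120×60/2 = 3600 rpm; n = 3600×(1−0.0404) = 3455 rpm
ω = 2π×3455/60 = 361.8 rad/s
τ = P_out/ω = 561/361.8 = 1.551 N·m
In lb·ft: 1.551/1.356 = 1.14 lb·ft

1.14 lb·ft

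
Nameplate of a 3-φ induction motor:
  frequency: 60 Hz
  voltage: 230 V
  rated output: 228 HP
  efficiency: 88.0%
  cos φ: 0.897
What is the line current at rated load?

P_out = 228 × 746 = 170088 W
P_in = P_out / η = 170088 / 0.880 = 193282 W
I_L = P_in / (√3·V_L·cosφ) = 193282 / (1.732 × 230 × 0.897) = 541 A

541 A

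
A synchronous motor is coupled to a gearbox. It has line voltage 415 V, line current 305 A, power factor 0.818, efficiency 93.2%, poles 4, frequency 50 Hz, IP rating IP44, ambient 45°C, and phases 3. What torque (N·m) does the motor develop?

P_in = √3·V·I·cosφ = 1.732 × 415 × 305 × 0.818 = 179328 W
P_out = η·P_in = 0.932 × 179328 = 167134 W
n = n_s = 120×50/4 = 1500 rpm (synchronous)
ω = 2π×1500/60 = 157.1 rad/s
τ = P_out/ω = 167134/157.1 = 1060 N·m

1060 N·m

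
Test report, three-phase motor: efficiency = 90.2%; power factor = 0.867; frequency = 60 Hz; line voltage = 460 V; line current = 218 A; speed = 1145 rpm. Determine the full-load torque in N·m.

P_in = √3·V·I·cosφ = 1.732 × 460 × 218 × 0.867 = 150585 W
P_out = η·P_in = 0.902 × 150585 = 135828 W
n = 1145 rpm
ω = 2π×1145/60 = 119.9 rad/s
τ = P_out/ω = 135828/119.9 = 1130 N·m

1130 N·m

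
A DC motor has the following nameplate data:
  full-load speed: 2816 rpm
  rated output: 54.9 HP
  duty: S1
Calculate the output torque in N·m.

139 N·m

P_out = 54.9 × 746 = 40955 W
ω = 2π × 2816/60 = 294.9 rad/s
τ = P_out/ω = 40955/294.9 = 139 N·m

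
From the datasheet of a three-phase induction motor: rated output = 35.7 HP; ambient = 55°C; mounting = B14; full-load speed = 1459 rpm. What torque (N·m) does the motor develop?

P_out = 35.7 × 746 = 26632 W
ω = 2π × 1459/60 = 152.8 rad/s
τ = P_out/ω = 26632/152.8 = 174 N·m

174 N·m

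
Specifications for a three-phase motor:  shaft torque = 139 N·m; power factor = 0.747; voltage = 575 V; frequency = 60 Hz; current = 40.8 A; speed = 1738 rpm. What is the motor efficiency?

83.3 %

ω = 2π × 1738/60 = 182 rad/s; P_out = τω = 139 × 182 = 25298 W
P_in = √3·V_L·I_L·cosφ = 1.732 × 575 × 40.8 × 0.747 = 30353 W
η = P_out / P_in = 25298 / 30353 = 0.833 = 83.3%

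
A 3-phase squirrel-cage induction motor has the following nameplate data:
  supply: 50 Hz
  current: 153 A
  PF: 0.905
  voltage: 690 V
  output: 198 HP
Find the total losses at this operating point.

17.8 kW

P_in = √3·V·I·cosφ = 1.732×690×153×0.905 = 165477 W
P_out = 198×746 = 147708 W
Losses = P_in − P_out = 165477 − 147708 = 17769 W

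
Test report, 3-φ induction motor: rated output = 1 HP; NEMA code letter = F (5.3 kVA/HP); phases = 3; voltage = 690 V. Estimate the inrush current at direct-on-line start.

4.43 A

S_LR = 5.3 × 1 = 5.3 kVA
I_LR = S_LR/(√3·V_L) = 5300/(1.732×690) = 4.43 A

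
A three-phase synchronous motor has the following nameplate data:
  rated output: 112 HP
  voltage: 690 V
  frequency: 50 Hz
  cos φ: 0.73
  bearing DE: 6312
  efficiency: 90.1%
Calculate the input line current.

P_out = 112 × 746 = 83552 W
P_in = P_out / η = 83552 / 0.901 = 92733 W
I_L = P_in / (√3·V_L·cosφ) = 92733 / (1.732 × 690 × 0.73) = 106 A

106 A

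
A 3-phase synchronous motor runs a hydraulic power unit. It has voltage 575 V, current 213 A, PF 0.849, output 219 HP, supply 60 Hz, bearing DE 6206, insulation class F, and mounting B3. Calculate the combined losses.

16.7 kW

P_in = √3·V·I·cosφ = 1.732×575×213×0.849 = 180096 W
P_out = 219×746 = 163374 W
Losses = P_in − P_out = 180096 − 163374 = 16722 W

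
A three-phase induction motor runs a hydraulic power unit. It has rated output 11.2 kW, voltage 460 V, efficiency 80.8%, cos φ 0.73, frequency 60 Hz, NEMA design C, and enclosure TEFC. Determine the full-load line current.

P_out = 11.2 kW = 11200 W
P_in = P_out / η = 11200 / 0.808 = 13861 W
I_L = P_in / (√3·V_L·cosφ) = 13861 / (1.732 × 460 × 0.73) = 23.8 A

23.8 A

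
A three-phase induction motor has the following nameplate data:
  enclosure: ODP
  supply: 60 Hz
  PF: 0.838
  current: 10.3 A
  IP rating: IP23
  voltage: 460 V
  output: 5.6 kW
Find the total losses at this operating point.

P_in = √3·V·I·cosφ = 1.732×460×10.3×0.838 = 6877 W
P_out = 5600 W
Losses = P_in − P_out = 6877 − 5600 = 1277 W

1280 W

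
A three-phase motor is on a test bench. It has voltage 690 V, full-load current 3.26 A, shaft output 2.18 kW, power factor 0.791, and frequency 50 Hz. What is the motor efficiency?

P_out = 2.18 kW = 2180 W
P_in = √3·V_L·I_L·cosφ = 1.732 × 690 × 3.26 × 0.791 = 3082 W
η = P_out / P_in = 2180 / 3082 = 0.707 = 70.7%

70.7 %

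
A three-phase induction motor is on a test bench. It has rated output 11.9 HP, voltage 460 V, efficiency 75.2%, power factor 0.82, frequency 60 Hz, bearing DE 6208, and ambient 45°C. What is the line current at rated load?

P_out = 11.9 × 746 = 8877 W
P_in = P_out / η = 8877 / 0.752 = 11805 W
I_L = P_in / (√3·V_L·cosφ) = 11805 / (1.732 × 460 × 0.82) = 18.1 A

18.1 A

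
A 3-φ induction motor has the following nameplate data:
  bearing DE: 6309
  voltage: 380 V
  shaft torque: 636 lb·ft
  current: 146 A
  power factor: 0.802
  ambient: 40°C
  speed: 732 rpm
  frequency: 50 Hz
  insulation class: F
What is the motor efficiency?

τ = 636 lb·ft × 1.356 = 862.4 N·m
ω = 2π × 732/60 = 76.65 rad/s; P_out = τω = 862.4 × 76.65 = 66103 W
P_in = √3·V_L·I_L·cosφ = 1.732 × 380 × 146 × 0.802 = 77065 W
η = P_out / P_in = 66103 / 77065 = 0.858 = 85.8%

85.8 %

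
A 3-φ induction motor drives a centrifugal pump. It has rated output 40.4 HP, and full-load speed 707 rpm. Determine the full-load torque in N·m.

407 N·m

P_out = 40.4 × 746 = 30138 W
ω = 2π × 707/60 = 74.04 rad/s
τ = P_out/ω = 30138/74.04 = 407 N·m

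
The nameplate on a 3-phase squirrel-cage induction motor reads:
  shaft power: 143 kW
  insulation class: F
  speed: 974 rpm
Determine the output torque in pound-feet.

1030 lb·ft

ω = 2π × 974/60 = 102 rad/s
τ = P/ω = 143000/102 = 1402 N·m
In lb·ft: 1402/1.356 = 1030 lb·ft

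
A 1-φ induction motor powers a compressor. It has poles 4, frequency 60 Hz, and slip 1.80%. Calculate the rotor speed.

1768 rpm

n_s = 120f/p = 120×60/4 = 1800 rpm
n = n_s(1 − s) = 1800 × (1 − 0.018) = 1768 rpm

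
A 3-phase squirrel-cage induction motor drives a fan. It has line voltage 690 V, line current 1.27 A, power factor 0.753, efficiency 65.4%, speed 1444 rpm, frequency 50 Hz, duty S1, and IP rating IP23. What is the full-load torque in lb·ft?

3.65 lb·ft

P_in = √3·V·I·cosφ = 1.732 × 690 × 1.27 × 0.753 = 1143 W
P_out = η·P_in = 0.654 × 1143 = 748 W
n = 1444 rpm
ω = 2π×1444/60 = 151.2 rad/s
τ = P_out/ω = 748/151.2 = 4.947 N·m
In lb·ft: 4.947/1.356 = 3.65 lb·ft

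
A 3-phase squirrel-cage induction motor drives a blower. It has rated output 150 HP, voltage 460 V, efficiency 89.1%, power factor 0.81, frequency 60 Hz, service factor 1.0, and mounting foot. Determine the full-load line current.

195 A

P_out = 150 × 746 = 111900 W
P_in = P_out / η = 111900 / 0.891 = 125589 W
I_L = P_in / (√3·V_L·cosφ) = 125589 / (1.732 × 460 × 0.81) = 195 A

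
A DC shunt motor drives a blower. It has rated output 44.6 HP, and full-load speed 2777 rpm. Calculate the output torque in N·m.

114 N·m

P_out = 44.6 × 746 = 33272 W
ω = 2π × 2777/60 = 290.8 rad/s
τ = P_out/ω = 33272/290.8 = 114 N·m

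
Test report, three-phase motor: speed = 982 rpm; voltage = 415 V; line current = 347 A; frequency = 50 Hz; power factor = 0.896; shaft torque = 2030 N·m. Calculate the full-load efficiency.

93.4 %

ω = 2π × 982/60 = 102.8 rad/s; P_out = τω = 2030 × 102.8 = 208684 W
P_in = √3·V_L·I_L·cosφ = 1.732 × 415 × 347 × 0.896 = 223477 W
η = P_out / P_in = 208684 / 223477 = 0.934 = 93.4%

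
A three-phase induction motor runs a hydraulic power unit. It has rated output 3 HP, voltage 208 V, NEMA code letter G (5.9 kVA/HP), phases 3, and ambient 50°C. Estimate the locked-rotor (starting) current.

49.1 A

S_LR = 5.9 × 3 = 17.7 kVA
I_LR = S_LR/(√3·V_L) = 17700/(1.732×208) = 49.1 A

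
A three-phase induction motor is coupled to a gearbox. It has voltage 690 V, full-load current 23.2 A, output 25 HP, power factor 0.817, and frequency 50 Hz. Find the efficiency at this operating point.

82.3 %

P_out = 25 × 746 = 18650 W
P_in = √3·V_L·I_L·cosφ = 1.732 × 690 × 23.2 × 0.817 = 22652 W
η = P_out / P_in = 18650 / 22652 = 0.823 = 82.3%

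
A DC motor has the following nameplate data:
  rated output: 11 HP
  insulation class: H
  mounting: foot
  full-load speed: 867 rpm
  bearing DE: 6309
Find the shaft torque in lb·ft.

P_out = 11 × 746 = 8206 W
ω = 2π × 867/60 = 90.79 rad/s
τ = P_out/ω = 8206/90.79 = 90.38 N·m
In lb·ft: 90.38/1.356 = 66.7 lb·ft

66.7 lb·ft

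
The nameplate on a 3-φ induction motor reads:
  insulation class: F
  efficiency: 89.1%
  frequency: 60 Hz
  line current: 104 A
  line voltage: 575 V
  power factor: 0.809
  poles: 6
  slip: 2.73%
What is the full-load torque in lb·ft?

451 lb·ft

P_in = √3·V·I·cosφ = 1.732 × 575 × 104 × 0.809 = 83791 W
P_out = η·P_in = 0.891 × 83791 = 74658 W
n_s = 120×60/6 = 1200 rpm; n = 1200×(1−0.0273) = 1167 rpm
ω = 2π×1167/60 = 122.2 rad/s
τ = P_out/ω = 74658/122.2 = 610.9 N·m
In lb·ft: 610.9/1.356 = 451 lb·ft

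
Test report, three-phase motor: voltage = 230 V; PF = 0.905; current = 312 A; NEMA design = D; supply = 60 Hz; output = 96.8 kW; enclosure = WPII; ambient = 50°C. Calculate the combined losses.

15.7 kW

P_in = √3·V·I·cosφ = 1.732×230×312×0.905 = 112481 W
P_out = 96800 W
Losses = P_in − P_out = 112481 − 96800 = 15681 W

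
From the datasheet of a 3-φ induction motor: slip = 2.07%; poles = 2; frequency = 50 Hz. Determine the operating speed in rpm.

n_s = 120f/p = 120×50/2 = 3000 rpm
n = n_s(1 − s) = 3000 × (1 − 0.0207) = 2938 rpm

2938 rpm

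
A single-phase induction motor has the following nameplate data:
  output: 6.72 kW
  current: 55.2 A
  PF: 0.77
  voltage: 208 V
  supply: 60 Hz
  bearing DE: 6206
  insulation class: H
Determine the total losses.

P_in = V·I·cosφ = 208×55.2×0.77 = 8841 W
P_out = 6720 W
Losses = P_in − P_out = 8841 − 6720 = 2121 W

2.12 kW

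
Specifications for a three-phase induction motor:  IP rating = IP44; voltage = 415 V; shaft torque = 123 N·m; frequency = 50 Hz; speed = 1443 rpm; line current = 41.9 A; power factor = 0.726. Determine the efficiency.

ω = 2π × 1443/60 = 151.1 rad/s; P_out = τω = 123 × 151.1 = 18585 W
P_in = √3·V_L·I_L·cosφ = 1.732 × 415 × 41.9 × 0.726 = 21865 W
η = P_out / P_in = 18585 / 21865 = 0.850 = 85.0%

85.0 %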